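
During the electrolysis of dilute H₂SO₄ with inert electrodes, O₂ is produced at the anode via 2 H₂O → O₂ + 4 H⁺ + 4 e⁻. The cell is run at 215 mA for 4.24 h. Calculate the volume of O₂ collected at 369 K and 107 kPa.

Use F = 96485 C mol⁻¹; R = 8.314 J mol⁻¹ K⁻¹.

Q = I·t = 0.2150 A × 15264 s = 3282 C.
n(e⁻) = Q/F = 3282 / 96485 = 0.03401 mol.
4 electrons are transferred per O₂ molecule, so n(O₂) = 0.03401 / 4 = 0.008503 mol.
V = nRT/P = (0.008503 × 8.314 × 369) / (107 × 10³ Pa) = 2.44 × 10⁻⁴ m³ = 0.244 L.

0.244 L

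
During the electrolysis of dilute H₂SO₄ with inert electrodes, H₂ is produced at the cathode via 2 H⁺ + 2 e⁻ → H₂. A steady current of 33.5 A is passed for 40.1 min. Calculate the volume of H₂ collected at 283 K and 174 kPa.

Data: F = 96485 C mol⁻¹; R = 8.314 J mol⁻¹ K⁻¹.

5.65 L

Q = I·t = 33.50 A × 2406.0 s = 80600 C.
n(e⁻) = Q/F = 80600 / 96485 = 0.8354 mol.
2 electrons are transferred per H₂ molecule, so n(H₂) = 0.8354 / 2 = 0.4177 mol.
V = nRT/P = (0.4177 × 8.314 × 283) / (174 × 10³ Pa) = 0.00565 m³ = 5.65 L.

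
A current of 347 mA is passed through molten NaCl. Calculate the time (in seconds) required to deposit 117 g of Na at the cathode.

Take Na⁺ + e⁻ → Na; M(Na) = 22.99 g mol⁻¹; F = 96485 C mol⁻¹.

n(Na) = m/M = 117 / 22.99 = 5.089 mol.
Each Na atom requires 1 electron, so n(e⁻) = 1 × 5.089 = 5.089 mol.
Q = n(e⁻)·F = 5.089 × 96485 = 491000 C.
t = Q/I = 491000 / 0.3470 A = 1415000 s.

1.42 × 10⁶ s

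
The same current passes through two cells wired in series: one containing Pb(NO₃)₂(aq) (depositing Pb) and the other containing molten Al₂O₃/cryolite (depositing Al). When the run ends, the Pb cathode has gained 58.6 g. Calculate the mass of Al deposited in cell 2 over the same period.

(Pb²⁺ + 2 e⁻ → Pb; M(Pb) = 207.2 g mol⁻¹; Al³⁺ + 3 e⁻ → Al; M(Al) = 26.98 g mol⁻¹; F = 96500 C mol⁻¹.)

n(Pb) = 58.6 / 207.2 = 0.2828 mol.
Since Pb²⁺ + 2 e⁻ → Pb, n(e⁻) passed = 2 × 0.2828 = 0.5656 mol.
Cells in series carry the same charge, so the same 0.5656 mol of electrons passes through cell 2.
Al³⁺ + 3 e⁻ → Al, so n(Al) = 0.5656 / 3 = 0.1885 mol.
m(Al) = 0.1885 × 26.98 = 5.09 g.

5.09 g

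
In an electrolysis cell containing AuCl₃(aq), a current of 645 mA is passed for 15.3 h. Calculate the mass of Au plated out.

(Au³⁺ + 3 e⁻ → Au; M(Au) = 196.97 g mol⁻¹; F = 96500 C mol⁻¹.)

Q = I·t = 0.6450 A × 55080 s = 35530 C.
n(e⁻) = Q/F = 35530 / 96500 = 0.3682 mol.
Au³⁺ + 3 e⁻ → Au, so n(Au) = n(e⁻)/3 = 0.1227 mol.
m = n·M = 0.1227 × 196.97 = 24.2 g.

24.2 g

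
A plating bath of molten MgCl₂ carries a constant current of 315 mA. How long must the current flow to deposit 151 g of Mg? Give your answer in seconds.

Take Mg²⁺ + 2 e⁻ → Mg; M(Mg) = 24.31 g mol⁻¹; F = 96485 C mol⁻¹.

n(Mg) = m/M = 151 / 24.31 = 6.211 mol.
Each Mg atom requires 2 electrons, so n(e⁻) = 2 × 6.211 = 12.42 mol.
Q = n(e⁻)·F = 12.42 × 96485 = 1199000 C.
t = Q/I = 1199000 / 0.3150 A = 3805000 s.

3.81 × 10⁶ s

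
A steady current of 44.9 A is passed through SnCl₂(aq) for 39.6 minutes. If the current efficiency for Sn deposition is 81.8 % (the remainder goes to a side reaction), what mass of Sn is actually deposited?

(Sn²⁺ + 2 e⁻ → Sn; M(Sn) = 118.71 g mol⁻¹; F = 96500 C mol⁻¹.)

53.7 g

Q = I·t = 44.90 × 2376.0 = 106700 C.
n(e⁻) = 106700/96500 = 1.106 mol; theoretically n(Sn) = 1.106/2 = 0.5528 mol, m_theo = 65.62 g.
At 81.8 % efficiency, m_actual = 0.818 × 65.62 = 53.7 g.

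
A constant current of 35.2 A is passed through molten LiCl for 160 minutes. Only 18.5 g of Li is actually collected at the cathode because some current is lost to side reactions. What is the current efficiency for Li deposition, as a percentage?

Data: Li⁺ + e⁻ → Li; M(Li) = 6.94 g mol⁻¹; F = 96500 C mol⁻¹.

76.1 %

Q = I·t = 35.20 × 9600.0 = 337900 C; n(e⁻) = 337900/96500 = 3.502 mol.
Theoretical n(Li) = n(e⁻)/1 = 3.502 mol, i.e. m_theo = 3.502 × 6.94 = 24.30 g.
Efficiency = m_actual / m_theo = 18.5 / 24.30 = 76.1 %.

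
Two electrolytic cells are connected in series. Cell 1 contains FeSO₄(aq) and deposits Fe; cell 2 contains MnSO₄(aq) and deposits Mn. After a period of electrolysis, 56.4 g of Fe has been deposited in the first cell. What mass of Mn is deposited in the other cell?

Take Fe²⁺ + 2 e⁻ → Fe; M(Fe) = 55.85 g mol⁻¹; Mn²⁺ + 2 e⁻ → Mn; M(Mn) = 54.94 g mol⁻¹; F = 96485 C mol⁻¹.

55.5 g

n(Fe) = 56.4 / 55.85 = 1.010 mol.
Since Fe²⁺ + 2 e⁻ → Fe, n(e⁻) passed = 2 × 1.010 = 2.020 mol.
Cells in series carry the same charge, so the same 2.020 mol of electrons passes through cell 2.
Mn²⁺ + 2 e⁻ → Mn, so n(Mn) = 2.020 / 2 = 1.010 mol.
m(Mn) = 1.010 × 54.94 = 55.5 g.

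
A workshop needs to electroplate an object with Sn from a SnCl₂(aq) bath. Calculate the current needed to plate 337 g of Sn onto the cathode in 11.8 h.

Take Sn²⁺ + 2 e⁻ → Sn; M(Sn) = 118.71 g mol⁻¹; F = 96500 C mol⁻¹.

n(Sn) = 337 / 118.71 = 2.839 mol.
n(e⁻) = 2 × 2.839 = 5.678 mol.
Q = n(e⁻)·F = 5.678 × 96500 = 547900 C.
I = Q/t = 547900 / 42480 s = 12.9 A.

12.9 A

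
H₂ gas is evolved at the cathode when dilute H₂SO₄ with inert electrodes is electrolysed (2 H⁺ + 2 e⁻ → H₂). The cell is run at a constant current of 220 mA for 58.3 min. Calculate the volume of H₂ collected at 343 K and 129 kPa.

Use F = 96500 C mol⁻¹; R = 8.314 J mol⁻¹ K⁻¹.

0.0881 L

Q = I·t = 0.2200 A × 3498.0 s = 769.6 C.
n(e⁻) = Q/F = 769.6 / 96500 = 0.007975 mol.
2 electrons are transferred per H₂ molecule, so n(H₂) = 0.007975 / 2 = 0.003987 mol.
V = nRT/P = (0.003987 × 8.314 × 343) / (129 × 10³ Pa) = 8.81 × 10⁻⁵ m³ = 0.0881 L.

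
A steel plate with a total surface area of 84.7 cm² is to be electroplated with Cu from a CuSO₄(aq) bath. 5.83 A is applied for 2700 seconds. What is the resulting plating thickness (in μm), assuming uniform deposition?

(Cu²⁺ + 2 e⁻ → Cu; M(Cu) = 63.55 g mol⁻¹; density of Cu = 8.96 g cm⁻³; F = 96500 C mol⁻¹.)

Q = I·t = 5.830 × 2700.0 = 15740 C; n(e⁻) = 0.1631 mol.
n(Cu) = n(e⁻)/2 = 0.08156 mol, so m = 0.08156 × 63.55 = 5.183 g.
Volume = m/ρ = 5.183 / 8.96 = 0.5785 cm³.
Thickness = V/A = 0.5785 / 84.7 = 0.00683 cm = 68.3 μm.

68.3 μm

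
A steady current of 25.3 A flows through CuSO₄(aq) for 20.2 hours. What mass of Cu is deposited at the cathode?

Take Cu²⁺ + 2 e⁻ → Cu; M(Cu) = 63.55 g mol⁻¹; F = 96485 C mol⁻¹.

606 g

Q = I·t = 25.30 A × 72720 s = 1840000 C.
n(e⁻) = Q/F = 1840000 / 96485 = 19.07 mol.
Cu²⁺ + 2 e⁻ → Cu, so n(Cu) = n(e⁻)/2 = 9.534 mol.
m = n·M = 9.534 × 63.55 = 606 g.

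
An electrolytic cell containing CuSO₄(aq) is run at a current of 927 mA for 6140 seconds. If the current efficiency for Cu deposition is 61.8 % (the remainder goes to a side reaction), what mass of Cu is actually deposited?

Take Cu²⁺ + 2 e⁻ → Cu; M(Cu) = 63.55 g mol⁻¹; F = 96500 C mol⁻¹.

Q = I·t = 0.9270 × 6140.0 = 5692 C.
n(e⁻) = 5692/96500 = 0.05898 mol; theoretically n(Cu) = 0.05898/2 = 0.02949 mol, m_theo = 1.874 g.
At 61.8 % efficiency, m_actual = 0.618 × 1.874 = 1.16 g.

1.16 g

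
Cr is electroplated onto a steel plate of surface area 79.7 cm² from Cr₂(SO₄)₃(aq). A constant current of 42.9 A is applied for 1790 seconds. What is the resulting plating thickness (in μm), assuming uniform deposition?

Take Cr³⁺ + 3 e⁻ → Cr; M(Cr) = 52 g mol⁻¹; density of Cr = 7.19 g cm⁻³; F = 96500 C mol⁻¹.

Q = I·t = 42.90 × 1790.0 = 76790 C; n(e⁻) = 0.7958 mol.
n(Cr) = n(e⁻)/3 = 0.2653 mol, so m = 0.2653 × 52 = 13.79 g.
Volume = m/ρ = 13.79 / 7.19 = 1.918 cm³.
Thickness = V/A = 1.918 / 79.7 = 0.0241 cm = 241 μm.

241 μm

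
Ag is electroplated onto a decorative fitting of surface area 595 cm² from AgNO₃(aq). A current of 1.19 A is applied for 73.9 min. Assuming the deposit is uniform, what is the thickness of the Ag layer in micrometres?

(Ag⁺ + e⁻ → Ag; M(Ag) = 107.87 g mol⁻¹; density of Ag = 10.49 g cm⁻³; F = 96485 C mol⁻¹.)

9.45 μm

Q = I·t = 1.190 × 4434.0 = 5276 C; n(e⁻) = 0.05469 mol.
n(Ag) = n(e⁻)/1 = 0.05469 mol, so m = 0.05469 × 107.87 = 5.899 g.
Volume = m/ρ = 5.899 / 10.49 = 0.5624 cm³.
Thickness = V/A = 0.5624 / 595 = 9.45 × 10⁻⁴ cm = 9.45 μm.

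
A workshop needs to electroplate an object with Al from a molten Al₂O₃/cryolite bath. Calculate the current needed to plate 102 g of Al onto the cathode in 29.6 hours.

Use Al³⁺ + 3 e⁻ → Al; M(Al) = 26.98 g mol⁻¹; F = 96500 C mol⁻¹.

n(Al) = 102 / 26.98 = 3.781 mol.
n(e⁻) = 3 × 3.781 = 11.34 mol.
Q = n(e⁻)·F = 11.34 × 96500 = 1094000 C.
I = Q/t = 1094000 / 106560 s = 10.3 A.

10.3 A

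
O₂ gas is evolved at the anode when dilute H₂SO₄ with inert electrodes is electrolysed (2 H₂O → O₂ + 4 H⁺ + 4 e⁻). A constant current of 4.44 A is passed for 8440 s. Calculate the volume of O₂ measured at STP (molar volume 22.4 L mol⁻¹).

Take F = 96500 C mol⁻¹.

Q = I·t = 4.440 A × 8440.0 s = 37470 C.
n(e⁻) = Q/F = 37470 / 96500 = 0.3883 mol.
4 electrons are transferred per O₂ molecule, so n(O₂) = 0.3883 / 4 = 0.09708 mol.
V = n × V_m = 0.09708 × 22.4 = 2.17 L.

2.17 L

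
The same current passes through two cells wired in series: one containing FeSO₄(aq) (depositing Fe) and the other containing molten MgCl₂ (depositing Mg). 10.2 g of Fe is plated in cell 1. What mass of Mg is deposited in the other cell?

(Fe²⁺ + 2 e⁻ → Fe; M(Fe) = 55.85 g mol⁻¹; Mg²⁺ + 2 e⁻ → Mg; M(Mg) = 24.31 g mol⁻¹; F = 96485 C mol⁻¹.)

4.44 g

n(Fe) = 10.2 / 55.85 = 0.1826 mol.
Since Fe²⁺ + 2 e⁻ → Fe, n(e⁻) passed = 2 × 0.1826 = 0.3653 mol.
Cells in series carry the same charge, so the same 0.3653 mol of electrons passes through cell 2.
Mg²⁺ + 2 e⁻ → Mg, so n(Mg) = 0.3653 / 2 = 0.1826 mol.
m(Mg) = 0.1826 × 24.31 = 4.44 g.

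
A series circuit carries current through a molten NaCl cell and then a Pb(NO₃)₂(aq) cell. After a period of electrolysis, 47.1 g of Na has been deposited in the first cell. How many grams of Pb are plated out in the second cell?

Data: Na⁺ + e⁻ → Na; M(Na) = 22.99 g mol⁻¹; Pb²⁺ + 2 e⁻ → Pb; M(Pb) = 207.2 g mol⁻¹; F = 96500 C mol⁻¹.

212 g

n(Na) = 47.1 / 22.99 = 2.049 mol.
Since Na⁺ + e⁻ → Na, n(e⁻) passed = 1 × 2.049 = 2.049 mol.
Cells in series carry the same charge, so the same 2.049 mol of electrons passes through cell 2.
Pb²⁺ + 2 e⁻ → Pb, so n(Pb) = 2.049 / 2 = 1.024 mol.
m(Pb) = 1.024 × 207.2 = 212 g.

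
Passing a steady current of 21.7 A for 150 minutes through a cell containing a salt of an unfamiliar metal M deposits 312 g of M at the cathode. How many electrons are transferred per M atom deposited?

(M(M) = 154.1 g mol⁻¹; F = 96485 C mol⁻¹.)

1

Q = I·t = 21.70 A × 9000.0 s = 195300 C, so n(e⁻) = 195300/96485 = 2.024 mol.
n(M) deposited = 312 / 154.1 = 2.025 mol.
Electrons per atom = n(e⁻)/n(M) = 2.024 / 2.025 = 1.00 ≈ 1, so the ion is M⁺.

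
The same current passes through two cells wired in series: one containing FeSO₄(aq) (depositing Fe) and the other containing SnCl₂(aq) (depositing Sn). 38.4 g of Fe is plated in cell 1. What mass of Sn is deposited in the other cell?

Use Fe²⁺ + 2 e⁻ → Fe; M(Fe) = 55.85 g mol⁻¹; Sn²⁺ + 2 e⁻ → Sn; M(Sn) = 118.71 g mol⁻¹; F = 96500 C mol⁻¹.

81.6 g

n(Fe) = 38.4 / 55.85 = 0.6876 mol.
Since Fe²⁺ + 2 e⁻ → Fe, n(e⁻) passed = 2 × 0.6876 = 1.375 mol.
Cells in series carry the same charge, so the same 1.375 mol of electrons passes through cell 2.
Sn²⁺ + 2 e⁻ → Sn, so n(Sn) = 1.375 / 2 = 0.6876 mol.
m(Sn) = 0.6876 × 118.71 = 81.6 g.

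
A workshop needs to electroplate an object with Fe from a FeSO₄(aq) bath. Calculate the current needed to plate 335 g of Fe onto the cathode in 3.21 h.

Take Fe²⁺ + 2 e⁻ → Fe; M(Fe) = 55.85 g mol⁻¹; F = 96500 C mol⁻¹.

100 A

n(Fe) = 335 / 55.85 = 5.998 mol.
n(e⁻) = 2 × 5.998 = 12.00 mol.
Q = n(e⁻)·F = 12.00 × 96500 = 1158000 C.
I = Q/t = 1158000 / 11556 s = 100 A.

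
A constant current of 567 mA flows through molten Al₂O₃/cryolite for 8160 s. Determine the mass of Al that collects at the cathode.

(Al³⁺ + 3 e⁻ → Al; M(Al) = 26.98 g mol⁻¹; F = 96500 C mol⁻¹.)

Q = I·t = 0.5670 A × 8160.0 s = 4627 C.
n(e⁻) = Q/F = 4627 / 96500 = 0.04795 mol.
Al³⁺ + 3 e⁻ → Al, so n(Al) = n(e⁻)/3 = 0.01598 mol.
m = n·M = 0.01598 × 26.98 = 0.431 g.

0.431 g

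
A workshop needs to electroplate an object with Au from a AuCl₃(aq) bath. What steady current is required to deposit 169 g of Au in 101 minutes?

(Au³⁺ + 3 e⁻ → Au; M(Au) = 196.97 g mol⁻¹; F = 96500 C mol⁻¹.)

n(Au) = 169 / 196.97 = 0.8580 mol.
n(e⁻) = 3 × 0.8580 = 2.574 mol.
Q = n(e⁻)·F = 2.574 × 96500 = 248400 C.
I = Q/t = 248400 / 6060.0 s = 41.0 A.

41.0 A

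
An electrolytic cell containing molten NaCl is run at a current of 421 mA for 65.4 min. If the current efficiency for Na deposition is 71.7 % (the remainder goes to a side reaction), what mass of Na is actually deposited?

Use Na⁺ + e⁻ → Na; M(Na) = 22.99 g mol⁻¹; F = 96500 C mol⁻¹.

0.282 g

Q = I·t = 0.4210 × 3924.0 = 1652 C.
n(e⁻) = 1652/96500 = 0.01712 mol; theoretically n(Na) = 0.01712/1 = 0.01712 mol, m_theo = 0.3936 g.
At 71.7 % efficiency, m_actual = 0.717 × 0.3936 = 0.282 g.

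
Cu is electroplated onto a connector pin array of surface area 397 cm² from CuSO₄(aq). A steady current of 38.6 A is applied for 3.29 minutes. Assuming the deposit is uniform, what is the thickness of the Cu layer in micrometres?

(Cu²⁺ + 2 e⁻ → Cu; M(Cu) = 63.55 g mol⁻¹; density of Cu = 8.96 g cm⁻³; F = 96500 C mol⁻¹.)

7.05 μm

Q = I·t = 38.60 × 197.40 = 7620 C; n(e⁻) = 0.07896 mol.
n(Cu) = n(e⁻)/2 = 0.03948 mol, so m = 0.03948 × 63.55 = 2.509 g.
Volume = m/ρ = 2.509 / 8.96 = 0.2800 cm³.
Thickness = V/A = 0.2800 / 397 = 7.05 × 10⁻⁴ cm = 7.05 μm.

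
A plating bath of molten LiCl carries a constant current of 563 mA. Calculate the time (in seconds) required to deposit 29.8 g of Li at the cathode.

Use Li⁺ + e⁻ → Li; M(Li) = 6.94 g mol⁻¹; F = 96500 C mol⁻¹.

7.36 × 10⁵ s

n(Li) = m/M = 29.8 / 6.94 = 4.294 mol.
Each Li atom requires 1 electron, so n(e⁻) = 1 × 4.294 = 4.294 mol.
Q = n(e⁻)·F = 4.294 × 96500 = 414400 C.
t = Q/I = 414400 / 0.5630 A = 736000 s.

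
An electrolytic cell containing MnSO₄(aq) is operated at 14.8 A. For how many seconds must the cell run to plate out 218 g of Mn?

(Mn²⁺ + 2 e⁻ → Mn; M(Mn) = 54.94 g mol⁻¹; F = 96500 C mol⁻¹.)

51700 s

n(Mn) = m/M = 218 / 54.94 = 3.968 mol.
Each Mn atom requires 2 electrons, so n(e⁻) = 2 × 3.968 = 7.936 mol.
Q = n(e⁻)·F = 7.936 × 96500 = 765800 C.
t = Q/I = 765800 / 14.80 A = 51740 s.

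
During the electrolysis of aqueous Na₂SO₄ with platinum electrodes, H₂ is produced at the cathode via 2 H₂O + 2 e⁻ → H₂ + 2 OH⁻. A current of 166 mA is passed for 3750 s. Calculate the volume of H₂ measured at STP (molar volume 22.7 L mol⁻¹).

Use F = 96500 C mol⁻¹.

Q = I·t = 0.1660 A × 3750.0 s = 622.5 C.
n(e⁻) = Q/F = 622.5 / 96500 = 0.006451 mol.
2 electrons are transferred per H₂ molecule, so n(H₂) = 0.006451 / 2 = 0.003225 mol.
V = n × V_m = 0.003225 × 22.7 = 0.0732 L.

0.0732 L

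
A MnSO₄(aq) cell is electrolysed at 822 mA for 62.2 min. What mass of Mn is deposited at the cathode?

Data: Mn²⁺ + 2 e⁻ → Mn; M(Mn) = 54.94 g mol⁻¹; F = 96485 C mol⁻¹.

0.873 g

Q = I·t = 0.8220 A × 3732.0 s = 3068 C.
n(e⁻) = Q/F = 3068 / 96485 = 0.03179 mol.
Mn²⁺ + 2 e⁻ → Mn, so n(Mn) = n(e⁻)/2 = 0.01590 mol.
m = n·M = 0.01590 × 54.94 = 0.873 g.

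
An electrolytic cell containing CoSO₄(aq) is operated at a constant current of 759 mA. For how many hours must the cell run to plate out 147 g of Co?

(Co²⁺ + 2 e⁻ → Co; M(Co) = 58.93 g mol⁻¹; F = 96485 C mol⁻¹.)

n(Co) = m/M = 147 / 58.93 = 2.494 mol.
Each Co atom requires 2 electrons, so n(e⁻) = 2 × 2.494 = 4.989 mol.
Q = n(e⁻)·F = 4.989 × 96485 = 481400 C.
t = Q/I = 481400 / 0.7590 A = 634200 s = 176 h.

176 h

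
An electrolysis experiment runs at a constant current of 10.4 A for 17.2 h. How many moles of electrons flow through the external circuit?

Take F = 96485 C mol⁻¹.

6.67 mol

Q = I·t = 10.40 A × 61920 s = 644000 C.
n(e⁻) = Q/F = 644000 / 96485 = 6.67 mol.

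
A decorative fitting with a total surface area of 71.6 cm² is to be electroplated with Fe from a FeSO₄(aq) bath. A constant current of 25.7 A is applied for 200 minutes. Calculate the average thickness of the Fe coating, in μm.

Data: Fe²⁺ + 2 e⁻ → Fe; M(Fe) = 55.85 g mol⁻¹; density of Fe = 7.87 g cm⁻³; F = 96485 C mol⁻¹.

1580 μm

Q = I·t = 25.70 × 12000 = 308400 C; n(e⁻) = 3.196 mol.
n(Fe) = n(e⁻)/2 = 1.598 mol, so m = 1.598 × 55.85 = 89.26 g.
Volume = m/ρ = 89.26 / 7.87 = 11.34 cm³.
Thickness = V/A = 11.34 / 71.6 = 0.158 cm = 1580 μm.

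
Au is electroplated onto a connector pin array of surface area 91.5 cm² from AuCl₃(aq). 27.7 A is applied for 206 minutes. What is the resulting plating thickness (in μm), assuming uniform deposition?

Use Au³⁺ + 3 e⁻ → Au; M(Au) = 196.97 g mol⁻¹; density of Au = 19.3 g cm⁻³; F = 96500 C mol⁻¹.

1320 μm

Q = I·t = 27.70 × 12360 = 342400 C; n(e⁻) = 3.548 mol.
n(Au) = n(e⁻)/3 = 1.183 mol, so m = 1.183 × 196.97 = 232.9 g.
Volume = m/ρ = 232.9 / 19.3 = 12.07 cm³.
Thickness = V/A = 12.07 / 91.5 = 0.132 cm = 1320 μm.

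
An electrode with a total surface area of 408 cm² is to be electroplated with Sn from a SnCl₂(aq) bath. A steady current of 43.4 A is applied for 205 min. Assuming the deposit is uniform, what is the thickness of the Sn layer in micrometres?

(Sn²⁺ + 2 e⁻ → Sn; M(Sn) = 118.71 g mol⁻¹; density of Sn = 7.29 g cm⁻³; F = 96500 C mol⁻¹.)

1100 μm

Q = I·t = 43.40 × 12300 = 533800 C; n(e⁻) = 5.532 mol.
n(Sn) = n(e⁻)/2 = 2.766 mol, so m = 2.766 × 118.71 = 328.3 g.
Volume = m/ρ = 328.3 / 7.29 = 45.04 cm³.
Thickness = V/A = 45.04 / 408 = 0.110 cm = 1100 μm.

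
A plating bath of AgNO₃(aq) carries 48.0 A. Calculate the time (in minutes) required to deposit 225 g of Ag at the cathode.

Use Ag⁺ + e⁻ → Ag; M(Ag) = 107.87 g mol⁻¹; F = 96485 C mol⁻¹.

n(Ag) = m/M = 225 / 107.87 = 2.086 mol.
Each Ag atom requires 1 electron, so n(e⁻) = 1 × 2.086 = 2.086 mol.
Q = n(e⁻)·F = 2.086 × 96485 = 201300 C.
t = Q/I = 201300 / 48.00 A = 4193 s = 69.9 min.

69.9 min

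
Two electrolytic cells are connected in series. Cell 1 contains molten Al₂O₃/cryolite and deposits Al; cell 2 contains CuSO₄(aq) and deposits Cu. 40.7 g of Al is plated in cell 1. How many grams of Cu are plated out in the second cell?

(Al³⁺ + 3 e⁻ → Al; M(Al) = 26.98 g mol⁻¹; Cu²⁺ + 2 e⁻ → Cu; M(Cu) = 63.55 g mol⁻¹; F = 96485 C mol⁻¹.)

n(Al) = 40.7 / 26.98 = 1.509 mol.
Since Al³⁺ + 3 e⁻ → Al, n(e⁻) passed = 3 × 1.509 = 4.526 mol.
Cells in series carry the same charge, so the same 4.526 mol of electrons passes through cell 2.
Cu²⁺ + 2 e⁻ → Cu, so n(Cu) = 4.526 / 2 = 2.263 mol.
m(Cu) = 2.263 × 63.55 = 144 g.

144 g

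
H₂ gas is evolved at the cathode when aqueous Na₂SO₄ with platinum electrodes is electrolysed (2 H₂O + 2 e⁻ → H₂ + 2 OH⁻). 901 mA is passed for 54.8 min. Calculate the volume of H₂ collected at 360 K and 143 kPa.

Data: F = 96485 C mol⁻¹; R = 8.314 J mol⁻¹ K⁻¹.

0.321 L

Q = I·t = 0.9010 A × 3288.0 s = 2962 C.
n(e⁻) = Q/F = 2962 / 96485 = 0.03070 mol.
2 electrons are transferred per H₂ molecule, so n(H₂) = 0.03070 / 2 = 0.01535 mol.
V = nRT/P = (0.01535 × 8.314 × 360) / (143 × 10³ Pa) = 3.21 × 10⁻⁴ m³ = 0.321 L.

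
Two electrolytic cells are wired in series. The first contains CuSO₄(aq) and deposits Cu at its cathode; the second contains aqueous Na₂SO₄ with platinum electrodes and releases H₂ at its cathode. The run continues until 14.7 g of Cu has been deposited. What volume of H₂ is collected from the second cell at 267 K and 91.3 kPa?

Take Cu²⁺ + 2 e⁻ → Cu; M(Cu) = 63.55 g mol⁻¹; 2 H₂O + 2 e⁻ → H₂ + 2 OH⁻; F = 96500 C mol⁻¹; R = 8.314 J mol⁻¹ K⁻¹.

5.62 L

n(Cu) = 14.7 / 63.55 = 0.2313 mol, so n(e⁻) = 2 × 0.2313 = 0.4626 mol.
The cells are in series, so the same 0.4626 mol of electrons passes through the second cell.
2 H₂O + 2 e⁻ → H₂ + 2 OH⁻ — 2 mol e⁻ per mol H₂, so n(H₂) = 0.4626/2 = 0.2313 mol.
V = nRT/P = (0.2313 × 8.314 × 267) / (91.3 × 10³) = 0.00562 m³ = 5.62 L.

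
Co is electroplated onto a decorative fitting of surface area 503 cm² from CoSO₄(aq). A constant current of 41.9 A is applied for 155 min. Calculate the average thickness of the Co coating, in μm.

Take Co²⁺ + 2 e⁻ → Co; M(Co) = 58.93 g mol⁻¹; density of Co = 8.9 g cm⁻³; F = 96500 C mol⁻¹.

Q = I·t = 41.90 × 9300.0 = 389700 C; n(e⁻) = 4.038 mol.
n(Co) = n(e⁻)/2 = 2.019 mol, so m = 2.019 × 58.93 = 119.0 g.
Volume = m/ρ = 119.0 / 8.9 = 13.37 cm³.
Thickness = V/A = 13.37 / 503 = 0.0266 cm = 266 μm.

266 μm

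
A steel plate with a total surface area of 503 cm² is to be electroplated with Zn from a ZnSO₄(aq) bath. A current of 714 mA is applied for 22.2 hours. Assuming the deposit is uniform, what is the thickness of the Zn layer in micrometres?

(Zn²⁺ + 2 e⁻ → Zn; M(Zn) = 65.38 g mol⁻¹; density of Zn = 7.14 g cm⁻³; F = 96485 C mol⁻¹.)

Q = I·t = 0.7140 × 79920 = 57060 C; n(e⁻) = 0.5914 mol.
n(Zn) = n(e⁻)/2 = 0.2957 mol, so m = 0.2957 × 65.38 = 19.33 g.
Volume = m/ρ = 19.33 / 7.14 = 2.708 cm³.
Thickness = V/A = 2.708 / 503 = 0.00538 cm = 53.8 μm.

53.8 μm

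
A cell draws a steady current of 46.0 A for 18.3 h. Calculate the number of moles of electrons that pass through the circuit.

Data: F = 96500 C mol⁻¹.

31.4 mol

Q = I·t = 46.00 A × 65880 s = 3030000 C.
n(e⁻) = Q/F = 3030000 / 96500 = 31.4 mol.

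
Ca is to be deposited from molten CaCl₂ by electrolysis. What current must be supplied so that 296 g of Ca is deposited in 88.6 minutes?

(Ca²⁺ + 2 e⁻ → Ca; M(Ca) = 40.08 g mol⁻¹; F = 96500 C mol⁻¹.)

n(Ca) = 296 / 40.08 = 7.385 mol.
n(e⁻) = 2 × 7.385 = 14.77 mol.
Q = n(e⁻)·F = 14.77 × 96500 = 1425000 C.
I = Q/t = 1425000 / 5316.0 s = 268 A.

268 A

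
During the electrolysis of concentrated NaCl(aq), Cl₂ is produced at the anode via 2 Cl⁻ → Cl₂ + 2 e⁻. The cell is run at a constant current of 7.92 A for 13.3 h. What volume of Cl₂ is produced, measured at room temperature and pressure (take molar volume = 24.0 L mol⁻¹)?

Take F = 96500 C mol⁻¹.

47.2 L

Q = I·t = 7.920 A × 47880 s = 379200 C.
n(e⁻) = Q/F = 379200 / 96500 = 3.930 mol.
2 electrons are transferred per Cl₂ molecule, so n(Cl₂) = 3.930 / 2 = 1.965 mol.
V = n × V_m = 1.965 × 24.0 = 47.2 L.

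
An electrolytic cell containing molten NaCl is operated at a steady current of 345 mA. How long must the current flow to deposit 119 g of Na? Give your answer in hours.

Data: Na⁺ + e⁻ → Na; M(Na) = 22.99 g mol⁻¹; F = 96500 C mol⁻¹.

n(Na) = m/M = 119 / 22.99 = 5.176 mol.
Each Na atom requires 1 electron, so n(e⁻) = 1 × 5.176 = 5.176 mol.
Q = n(e⁻)·F = 5.176 × 96500 = 499500 C.
t = Q/I = 499500 / 0.3450 A = 1448000 s = 402 h.

402 h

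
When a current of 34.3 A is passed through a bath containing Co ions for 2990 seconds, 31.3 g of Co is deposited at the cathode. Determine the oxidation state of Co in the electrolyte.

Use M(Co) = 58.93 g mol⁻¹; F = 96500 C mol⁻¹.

Q = I·t = 34.30 A × 2990.0 s = 102600 C, so n(e⁻) = 102600/96500 = 1.063 mol.
n(Co) deposited = 31.3 / 58.93 = 0.5311 mol.
Electrons per atom = n(e⁻)/n(Co) = 1.063 / 0.5311 = 2.00 ≈ 2, so the ion is Co²⁺.

+2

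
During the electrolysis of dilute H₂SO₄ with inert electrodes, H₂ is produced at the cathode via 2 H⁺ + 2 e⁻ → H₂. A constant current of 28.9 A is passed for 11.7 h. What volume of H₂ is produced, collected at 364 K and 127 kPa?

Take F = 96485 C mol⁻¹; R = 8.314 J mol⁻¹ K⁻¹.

Q = I·t = 28.90 A × 42120 s = 1217000 C.
n(e⁻) = Q/F = 1217000 / 96485 = 12.62 mol.
2 electrons are transferred per H₂ molecule, so n(H₂) = 12.62 / 2 = 6.308 mol.
V = nRT/P = (6.308 × 8.314 × 364) / (127 × 10³ Pa) = 0.150 m³ = 150 L.

150 L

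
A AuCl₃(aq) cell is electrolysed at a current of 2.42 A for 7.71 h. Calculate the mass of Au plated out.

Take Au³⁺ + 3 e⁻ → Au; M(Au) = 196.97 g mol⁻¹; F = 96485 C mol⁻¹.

Q = I·t = 2.420 A × 27756 s = 67170 C.
n(e⁻) = Q/F = 67170 / 96485 = 0.6962 mol.
Au³⁺ + 3 e⁻ → Au, so n(Au) = n(e⁻)/3 = 0.2321 mol.
m = n·M = 0.2321 × 196.97 = 45.7 g.

45.7 g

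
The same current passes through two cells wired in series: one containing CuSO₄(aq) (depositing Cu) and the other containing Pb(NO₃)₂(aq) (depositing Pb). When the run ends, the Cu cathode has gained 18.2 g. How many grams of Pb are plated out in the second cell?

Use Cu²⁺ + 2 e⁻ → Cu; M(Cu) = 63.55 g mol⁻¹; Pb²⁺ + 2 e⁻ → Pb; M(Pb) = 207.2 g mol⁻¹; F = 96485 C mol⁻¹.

59.3 g

n(Cu) = 18.2 / 63.55 = 0.2864 mol.
Since Cu²⁺ + 2 e⁻ → Cu, n(e⁻) passed = 2 × 0.2864 = 0.5728 mol.
Cells in series carry the same charge, so the same 0.5728 mol of electrons passes through cell 2.
Pb²⁺ + 2 e⁻ → Pb, so n(Pb) = 0.5728 / 2 = 0.2864 mol.
m(Pb) = 0.2864 × 207.2 = 59.3 g.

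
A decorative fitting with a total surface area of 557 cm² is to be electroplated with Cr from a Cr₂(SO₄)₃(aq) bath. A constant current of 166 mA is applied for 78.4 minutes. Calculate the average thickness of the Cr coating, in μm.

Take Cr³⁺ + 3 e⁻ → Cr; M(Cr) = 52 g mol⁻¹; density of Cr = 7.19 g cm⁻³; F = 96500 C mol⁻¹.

0.350 μm

Q = I·t = 0.1660 × 4704.0 = 780.9 C; n(e⁻) = 0.008092 mol.
n(Cr) = n(e⁻)/3 = 0.002697 mol, so m = 0.002697 × 52 = 0.1403 g.
Volume = m/ρ = 0.1403 / 7.19 = 0.01951 cm³.
Thickness = V/A = 0.01951 / 557 = 3.50 × 10⁻⁵ cm = 0.350 μm.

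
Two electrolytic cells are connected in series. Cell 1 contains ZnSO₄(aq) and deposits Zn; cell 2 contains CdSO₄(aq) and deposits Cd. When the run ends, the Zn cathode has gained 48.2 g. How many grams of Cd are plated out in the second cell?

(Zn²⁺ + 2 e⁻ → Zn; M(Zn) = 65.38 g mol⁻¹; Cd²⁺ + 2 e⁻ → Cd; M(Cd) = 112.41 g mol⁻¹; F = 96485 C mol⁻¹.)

82.9 g

n(Zn) = 48.2 / 65.38 = 0.7372 mol.
Since Zn²⁺ + 2 e⁻ → Zn, n(e⁻) passed = 2 × 0.7372 = 1.474 mol.
Cells in series carry the same charge, so the same 1.474 mol of electrons passes through cell 2.
Cd²⁺ + 2 e⁻ → Cd, so n(Cd) = 1.474 / 2 = 0.7372 mol.
m(Cd) = 0.7372 × 112.41 = 82.9 g.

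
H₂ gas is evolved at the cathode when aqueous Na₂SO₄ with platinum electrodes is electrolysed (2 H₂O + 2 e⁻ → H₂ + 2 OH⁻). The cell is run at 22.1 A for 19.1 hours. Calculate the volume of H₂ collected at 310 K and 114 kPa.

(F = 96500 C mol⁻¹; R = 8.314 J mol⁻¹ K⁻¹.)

Q = I·t = 22.10 A × 68760 s = 1520000 C.
n(e⁻) = Q/F = 1520000 / 96500 = 15.75 mol.
2 electrons are transferred per H₂ molecule, so n(H₂) = 15.75 / 2 = 7.874 mol.
V = nRT/P = (7.874 × 8.314 × 310) / (114 × 10³ Pa) = 0.178 m³ = 178 L.

178 L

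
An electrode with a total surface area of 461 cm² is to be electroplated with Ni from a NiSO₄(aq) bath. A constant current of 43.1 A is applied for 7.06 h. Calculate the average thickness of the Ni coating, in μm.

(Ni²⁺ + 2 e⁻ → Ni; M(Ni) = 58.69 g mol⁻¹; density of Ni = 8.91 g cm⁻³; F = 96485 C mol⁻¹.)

811 μm

Q = I·t = 43.10 × 25416 = 1095000 C; n(e⁻) = 11.35 mol.
n(Ni) = n(e⁻)/2 = 5.677 mol, so m = 5.677 × 58.69 = 333.2 g.
Volume = m/ρ = 333.2 / 8.91 = 37.39 cm³.
Thickness = V/A = 37.39 / 461 = 0.0811 cm = 811 μm.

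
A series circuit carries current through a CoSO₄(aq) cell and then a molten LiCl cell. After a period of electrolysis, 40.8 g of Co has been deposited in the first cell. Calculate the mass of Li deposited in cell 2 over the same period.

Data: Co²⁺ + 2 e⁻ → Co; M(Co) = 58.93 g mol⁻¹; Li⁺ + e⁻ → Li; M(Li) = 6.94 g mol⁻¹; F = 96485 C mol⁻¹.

9.61 g

n(Co) = 40.8 / 58.93 = 0.6923 mol.
Since Co²⁺ + 2 e⁻ → Co, n(e⁻) passed = 2 × 0.6923 = 1.385 mol.
Cells in series carry the same charge, so the same 1.385 mol of electrons passes through cell 2.
Li⁺ + e⁻ → Li, so n(Li) = 1.385 / 1 = 1.385 mol.
m(Li) = 1.385 × 6.94 = 9.61 g.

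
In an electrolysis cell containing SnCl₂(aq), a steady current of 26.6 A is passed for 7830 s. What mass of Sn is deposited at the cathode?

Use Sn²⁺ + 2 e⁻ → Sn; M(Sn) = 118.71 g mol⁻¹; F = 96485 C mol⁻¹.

Q = I·t = 26.60 A × 7830.0 s = 208300 C.
n(e⁻) = Q/F = 208300 / 96485 = 2.159 mol.
Sn²⁺ + 2 e⁻ → Sn, so n(Sn) = n(e⁻)/2 = 1.079 mol.
m = n·M = 1.079 × 118.71 = 128 g.

128 g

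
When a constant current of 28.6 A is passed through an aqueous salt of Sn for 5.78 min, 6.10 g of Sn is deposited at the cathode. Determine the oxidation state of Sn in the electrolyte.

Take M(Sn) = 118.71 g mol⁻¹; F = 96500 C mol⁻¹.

Q = I·t = 28.60 A × 346.80 s = 9918 C, so n(e⁻) = 9918/96500 = 0.1028 mol.
n(Sn) deposited = 6.10 / 118.71 = 0.05139 mol.
Electrons per atom = n(e⁻)/n(Sn) = 0.1028 / 0.05139 = 2.00 ≈ 2, so the ion is Sn²⁺.

+2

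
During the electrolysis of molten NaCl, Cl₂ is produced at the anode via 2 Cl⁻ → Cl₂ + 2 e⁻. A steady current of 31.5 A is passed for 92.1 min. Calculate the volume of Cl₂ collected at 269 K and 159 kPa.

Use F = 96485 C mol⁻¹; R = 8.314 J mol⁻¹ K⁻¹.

12.7 L

Q = I·t = 31.50 A × 5526.0 s = 174100 C.
n(e⁻) = Q/F = 174100 / 96485 = 1.804 mol.
2 electrons are transferred per Cl₂ molecule, so n(Cl₂) = 1.804 / 2 = 0.9021 mol.
V = nRT/P = (0.9021 × 8.314 × 269) / (159 × 10³ Pa) = 0.0127 m³ = 12.7 L.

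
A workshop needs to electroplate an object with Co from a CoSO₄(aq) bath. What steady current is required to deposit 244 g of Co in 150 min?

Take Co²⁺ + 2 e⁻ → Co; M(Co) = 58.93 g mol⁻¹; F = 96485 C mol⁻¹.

88.8 A

n(Co) = 244 / 58.93 = 4.141 mol.
n(e⁻) = 2 × 4.141 = 8.281 mol.
Q = n(e⁻)·F = 8.281 × 96485 = 799000 C.
I = Q/t = 799000 / 9000.0 s = 88.8 A.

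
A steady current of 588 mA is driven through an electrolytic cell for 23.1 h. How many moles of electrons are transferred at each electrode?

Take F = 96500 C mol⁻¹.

0.507 mol

Q = I·t = 0.5880 A × 83160 s = 48900 C.
n(e⁻) = Q/F = 48900 / 96500 = 0.507 mol.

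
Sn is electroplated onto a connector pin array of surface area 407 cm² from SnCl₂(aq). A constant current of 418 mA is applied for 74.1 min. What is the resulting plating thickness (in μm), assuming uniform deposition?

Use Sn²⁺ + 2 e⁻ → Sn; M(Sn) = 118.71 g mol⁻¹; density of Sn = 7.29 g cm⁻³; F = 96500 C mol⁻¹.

3.85 μm

Q = I·t = 0.4180 × 4446.0 = 1858 C; n(e⁻) = 0.01926 mol.
n(Sn) = n(e⁻)/2 = 0.009629 mol, so m = 0.009629 × 118.71 = 1.143 g.
Volume = m/ρ = 1.143 / 7.29 = 0.1568 cm³.
Thickness = V/A = 0.1568 / 407 = 3.85 × 10⁻⁴ cm = 3.85 μm.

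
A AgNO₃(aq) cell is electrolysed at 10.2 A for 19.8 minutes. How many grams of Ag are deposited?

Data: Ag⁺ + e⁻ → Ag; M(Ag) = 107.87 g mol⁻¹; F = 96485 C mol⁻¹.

13.5 g

Q = I·t = 10.20 A × 1188.0 s = 12120 C.
n(e⁻) = Q/F = 12120 / 96485 = 0.1256 mol.
Ag⁺ + e⁻ → Ag, so n(Ag) = n(e⁻)/1 = 0.1256 mol.
m = n·M = 0.1256 × 107.87 = 13.5 g.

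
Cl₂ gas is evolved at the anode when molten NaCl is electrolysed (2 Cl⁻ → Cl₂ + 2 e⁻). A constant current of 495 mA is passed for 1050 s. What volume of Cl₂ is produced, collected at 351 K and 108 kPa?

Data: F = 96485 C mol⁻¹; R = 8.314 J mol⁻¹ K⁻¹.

Q = I·t = 0.4950 A × 1050.0 s = 519.8 C.
n(e⁻) = Q/F = 519.8 / 96485 = 0.005387 mol.
2 electrons are transferred per Cl₂ molecule, so n(Cl₂) = 0.005387 / 2 = 0.002693 mol.
V = nRT/P = (0.002693 × 8.314 × 351) / (108 × 10³ Pa) = 7.28 × 10⁻⁵ m³ = 0.0728 L.

0.0728 L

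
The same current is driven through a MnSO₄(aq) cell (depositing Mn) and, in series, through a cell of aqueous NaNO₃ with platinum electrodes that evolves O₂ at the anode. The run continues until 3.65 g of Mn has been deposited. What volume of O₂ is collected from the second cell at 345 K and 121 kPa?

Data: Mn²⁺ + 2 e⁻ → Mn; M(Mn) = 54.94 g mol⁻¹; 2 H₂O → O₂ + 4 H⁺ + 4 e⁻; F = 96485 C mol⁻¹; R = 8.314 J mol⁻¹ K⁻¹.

0.787 L

n(Mn) = 3.65 / 54.94 = 0.06644 mol, so n(e⁻) = 2 × 0.06644 = 0.1329 mol.
The cells are in series, so the same 0.1329 mol of electrons passes through the second cell.
2 H₂O → O₂ + 4 H⁺ + 4 e⁻ — 4 mol e⁻ per mol O₂, so n(O₂) = 0.1329/4 = 0.03322 mol.
V = nRT/P = (0.03322 × 8.314 × 345) / (121 × 10³) = 7.87 × 10⁻⁴ m³ = 0.787 L.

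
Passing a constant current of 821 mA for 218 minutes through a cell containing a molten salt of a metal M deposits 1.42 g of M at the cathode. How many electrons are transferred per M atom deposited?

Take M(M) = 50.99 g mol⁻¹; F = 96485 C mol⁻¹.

Q = I·t = 0.8210 A × 13080 s = 10740 C, so n(e⁻) = 10740/96485 = 0.1113 mol.
n(M) deposited = 1.42 / 50.99 = 0.02785 mol.
Electrons per atom = n(e⁻)/n(M) = 0.1113 / 0.02785 = 4.00 ≈ 4, so the ion is M⁴⁺.

4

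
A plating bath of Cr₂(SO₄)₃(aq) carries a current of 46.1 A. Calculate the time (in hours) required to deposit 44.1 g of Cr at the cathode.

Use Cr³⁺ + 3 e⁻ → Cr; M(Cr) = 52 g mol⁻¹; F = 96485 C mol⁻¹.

1.48 h

n(Cr) = m/M = 44.1 / 52 = 0.8481 mol.
Each Cr atom requires 3 electrons, so n(e⁻) = 3 × 0.8481 = 2.544 mol.
Q = n(e⁻)·F = 2.544 × 96485 = 245500 C.
t = Q/I = 245500 / 46.10 A = 5325 s = 1.48 h.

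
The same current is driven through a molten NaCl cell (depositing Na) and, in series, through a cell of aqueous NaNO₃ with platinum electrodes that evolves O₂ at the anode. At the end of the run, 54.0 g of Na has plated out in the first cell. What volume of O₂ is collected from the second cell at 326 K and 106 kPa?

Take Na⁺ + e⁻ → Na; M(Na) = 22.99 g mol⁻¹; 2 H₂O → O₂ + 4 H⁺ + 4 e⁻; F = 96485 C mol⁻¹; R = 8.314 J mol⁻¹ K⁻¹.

n(Na) = 54.0 / 22.99 = 2.349 mol, so n(e⁻) = 1 × 2.349 = 2.349 mol.
The cells are in series, so the same 2.349 mol of electrons passes through the second cell.
2 H₂O → O₂ + 4 H⁺ + 4 e⁻ — 4 mol e⁻ per mol O₂, so n(O₂) = 2.349/4 = 0.5872 mol.
V = nRT/P = (0.5872 × 8.314 × 326) / (106 × 10³) = 0.0150 m³ = 15.0 L.

15.0 L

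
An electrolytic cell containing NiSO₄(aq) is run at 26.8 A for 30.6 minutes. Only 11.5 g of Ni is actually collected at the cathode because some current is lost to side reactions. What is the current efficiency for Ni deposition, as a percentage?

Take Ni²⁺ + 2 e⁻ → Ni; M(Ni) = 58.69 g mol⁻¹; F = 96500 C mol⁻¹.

Q = I·t = 26.80 × 1836.0 = 49200 C; n(e⁻) = 49200/96500 = 0.5099 mol.
Theoretical n(Ni) = n(e⁻)/2 = 0.2549 mol, i.e. m_theo = 0.2549 × 58.69 = 14.96 g.
Efficiency = m_actual / m_theo = 11.5 / 14.96 = 76.9 %.

76.9 %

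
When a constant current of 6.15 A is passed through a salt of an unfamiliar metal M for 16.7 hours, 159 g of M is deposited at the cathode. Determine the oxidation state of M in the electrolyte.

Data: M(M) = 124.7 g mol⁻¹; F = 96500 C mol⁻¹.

+3

Q = I·t = 6.150 A × 60120 s = 369700 C, so n(e⁻) = 369700/96500 = 3.831 mol.
n(M) deposited = 159 / 124.7 = 1.275 mol.
Electrons per atom = n(e⁻)/n(M) = 3.831 / 1.275 = 3.00 ≈ 3, so the ion is M³⁺.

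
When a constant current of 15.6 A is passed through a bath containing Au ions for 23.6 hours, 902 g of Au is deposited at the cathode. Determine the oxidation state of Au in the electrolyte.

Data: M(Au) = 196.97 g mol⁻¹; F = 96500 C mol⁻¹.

Q = I·t = 15.60 A × 84960 s = 1325000 C, so n(e⁻) = 1325000/96500 = 13.73 mol.
n(Au) deposited = 902 / 196.97 = 4.579 mol.
Electrons per atom = n(e⁻)/n(Au) = 13.73 / 4.579 = 3.00 ≈ 3, so the ion is Au³⁺.

+3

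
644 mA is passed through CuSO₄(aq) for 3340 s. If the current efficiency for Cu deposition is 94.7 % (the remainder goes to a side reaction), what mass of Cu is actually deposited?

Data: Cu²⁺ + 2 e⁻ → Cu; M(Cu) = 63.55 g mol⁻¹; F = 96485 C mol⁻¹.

0.671 g

Q = I·t = 0.6440 × 3340.0 = 2151 C.
n(e⁻) = 2151/96485 = 0.02229 mol; theoretically n(Cu) = 0.02229/2 = 0.01115 mol, m_theo = 0.7084 g.
At 94.7 % efficiency, m_actual = 0.947 × 0.7084 = 0.671 g.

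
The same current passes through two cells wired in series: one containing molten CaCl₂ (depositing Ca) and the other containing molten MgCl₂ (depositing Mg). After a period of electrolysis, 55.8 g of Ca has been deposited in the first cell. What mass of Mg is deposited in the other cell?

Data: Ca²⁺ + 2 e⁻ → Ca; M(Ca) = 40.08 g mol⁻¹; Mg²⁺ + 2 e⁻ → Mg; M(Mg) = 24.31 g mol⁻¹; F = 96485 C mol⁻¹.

n(Ca) = 55.8 / 40.08 = 1.392 mol.
Since Ca²⁺ + 2 e⁻ → Ca, n(e⁻) passed = 2 × 1.392 = 2.784 mol.
Cells in series carry the same charge, so the same 2.784 mol of electrons passes through cell 2.
Mg²⁺ + 2 e⁻ → Mg, so n(Mg) = 2.784 / 2 = 1.392 mol.
m(Mg) = 1.392 × 24.31 = 33.8 g.

33.8 g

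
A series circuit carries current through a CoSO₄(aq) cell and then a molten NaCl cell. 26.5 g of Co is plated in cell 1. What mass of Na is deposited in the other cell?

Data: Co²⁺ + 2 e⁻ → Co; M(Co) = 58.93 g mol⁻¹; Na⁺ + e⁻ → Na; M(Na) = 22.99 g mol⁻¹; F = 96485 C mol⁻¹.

20.7 g

n(Co) = 26.5 / 58.93 = 0.4497 mol.
Since Co²⁺ + 2 e⁻ → Co, n(e⁻) passed = 2 × 0.4497 = 0.8994 mol.
Cells in series carry the same charge, so the same 0.8994 mol of electrons passes through cell 2.
Na⁺ + e⁻ → Na, so n(Na) = 0.8994 / 1 = 0.8994 mol.
m(Na) = 0.8994 × 22.99 = 20.7 g.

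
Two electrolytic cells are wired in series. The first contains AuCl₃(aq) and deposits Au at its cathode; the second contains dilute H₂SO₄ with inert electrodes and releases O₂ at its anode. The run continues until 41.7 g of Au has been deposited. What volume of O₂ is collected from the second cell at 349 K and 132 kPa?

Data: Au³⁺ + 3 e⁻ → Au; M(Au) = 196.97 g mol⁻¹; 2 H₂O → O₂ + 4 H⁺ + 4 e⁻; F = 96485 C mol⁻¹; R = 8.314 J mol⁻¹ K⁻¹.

n(Au) = 41.7 / 196.97 = 0.2117 mol, so n(e⁻) = 3 × 0.2117 = 0.6351 mol.
The cells are in series, so the same 0.6351 mol of electrons passes through the second cell.
2 H₂O → O₂ + 4 H⁺ + 4 e⁻ — 4 mol e⁻ per mol O₂, so n(O₂) = 0.6351/4 = 0.1588 mol.
V = nRT/P = (0.1588 × 8.314 × 349) / (132 × 10³) = 0.00349 m³ = 3.49 L.

3.49 L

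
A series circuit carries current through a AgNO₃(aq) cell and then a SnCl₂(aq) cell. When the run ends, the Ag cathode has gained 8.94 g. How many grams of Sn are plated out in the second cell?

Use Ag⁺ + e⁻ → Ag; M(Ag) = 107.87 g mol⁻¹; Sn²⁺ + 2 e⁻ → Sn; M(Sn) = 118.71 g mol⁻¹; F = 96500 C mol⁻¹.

n(Ag) = 8.94 / 107.87 = 0.08288 mol.
Since Ag⁺ + e⁻ → Ag, n(e⁻) passed = 1 × 0.08288 = 0.08288 mol.
Cells in series carry the same charge, so the same 0.08288 mol of electrons passes through cell 2.
Sn²⁺ + 2 e⁻ → Sn, so n(Sn) = 0.08288 / 2 = 0.04144 mol.
m(Sn) = 0.04144 × 118.71 = 4.92 g.

4.92 g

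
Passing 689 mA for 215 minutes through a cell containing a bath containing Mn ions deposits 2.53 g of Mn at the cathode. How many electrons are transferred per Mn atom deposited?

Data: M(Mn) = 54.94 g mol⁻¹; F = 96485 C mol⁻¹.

Q = I·t = 0.6890 A × 12900 s = 8888 C, so n(e⁻) = 8888/96485 = 0.09212 mol.
n(Mn) deposited = 2.53 / 54.94 = 0.04605 mol.
Electrons per atom = n(e⁻)/n(Mn) = 0.09212 / 0.04605 = 2.00 ≈ 2, so the ion is Mn²⁺.

2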